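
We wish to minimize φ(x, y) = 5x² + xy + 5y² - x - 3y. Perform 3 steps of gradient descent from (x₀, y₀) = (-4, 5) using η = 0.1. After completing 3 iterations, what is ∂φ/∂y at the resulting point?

∇φ = (10x + y - 1, x + 10y - 3)
(x₁, y₁) = (-4, 5) − 0.1·(-36, 43) = (-0.4, 0.7)
(x₂, y₂) = (-0.4, 0.7) − 0.1·(-4.3, 3.6) = (0.03, 0.34)
(x₃, y₃) = (0.03, 0.34) − 0.1·(-0.36, 0.43) = (0.066, 0.297)
∂φ/∂y at (0.066, 0.297) = 0.036

0.036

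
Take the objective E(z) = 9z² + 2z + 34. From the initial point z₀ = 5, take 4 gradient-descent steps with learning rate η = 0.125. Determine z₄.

12.3671875

E′(z) = 18z + 2
z₁ = 5 − 0.125·92 = -6.5
z₂ = -6.5 − 0.125·(-115) = 7.875
z₃ = 7.875 − 0.125·143.75 = -10.09375
z₄ = -10.09375 − 0.125·(-179.6875) = 12.3671875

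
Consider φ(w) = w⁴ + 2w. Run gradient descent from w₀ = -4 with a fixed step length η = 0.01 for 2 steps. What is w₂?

φ′(w) = 4w³ + 2
w₁ = -4 − 0.01·(-254) = -1.46
w₂ = -1.46 − 0.01·(-10.448544) = -1.35551456

-1.35551456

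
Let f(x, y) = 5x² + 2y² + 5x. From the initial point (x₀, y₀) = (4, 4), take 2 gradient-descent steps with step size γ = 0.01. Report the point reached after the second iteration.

(3.145, 3.6864)

∇f = (10x + 5, 4y)
(x₁, y₁) = (4, 4) − 0.01·(45, 16) = (3.55, 3.84)
(x₂, y₂) = (3.55, 3.84) − 0.01·(40.5, 15.36) = (3.145, 3.6864)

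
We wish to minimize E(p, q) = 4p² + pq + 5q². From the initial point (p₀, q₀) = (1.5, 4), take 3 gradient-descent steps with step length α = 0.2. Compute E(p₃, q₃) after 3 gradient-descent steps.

153.02272

∇E = (8p + q, p + 10q)
Step 1: at (1.5, 4), ∇E = (16, 41.5) → (1.5, 4) − 0.2·(16, 41.5) = (-1.7, -4.3)
Step 2: at (-1.7, -4.3), ∇E = (-17.9, -44.7) → (-1.7, -4.3) − 0.2·(-17.9, -44.7) = (1.88, 4.64)
Step 3: at (1.88, 4.64), ∇E = (19.68, 48.28) → (1.88, 4.64) − 0.2·(19.68, 48.28) = (-2.056, -5.016)
E(-2.056, -5.016) = 153.02272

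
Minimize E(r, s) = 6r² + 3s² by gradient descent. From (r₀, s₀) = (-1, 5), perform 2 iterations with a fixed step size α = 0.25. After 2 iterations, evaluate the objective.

100.6875

∇E = (12r, 6s)
(r₁, s₁) = (-1, 5) − 0.25·(-12, 30) = (2, -2.5)
(r₂, s₂) = (2, -2.5) − 0.25·(24, -15) = (-4, 1.25)
E(-4, 1.25) = 100.6875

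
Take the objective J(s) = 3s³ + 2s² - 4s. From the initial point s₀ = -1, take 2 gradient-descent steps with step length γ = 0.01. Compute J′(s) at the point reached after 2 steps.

1.303851107529

J′(s) = 9s² + 4s - 4
s₁ = -1 − 0.01·1 = -1.01
s₂ = -1.01 − 0.01·1.1409 = -1.021409
J′(s) at (-1.021409) = 1.303851107529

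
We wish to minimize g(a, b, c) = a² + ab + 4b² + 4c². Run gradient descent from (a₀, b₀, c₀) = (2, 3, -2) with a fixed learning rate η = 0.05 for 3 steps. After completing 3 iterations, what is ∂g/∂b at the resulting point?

5.153125

∇g = (2a + b, a + 8b, 8c)
(a₁, b₁, c₁) = (2, 3, -2) − 0.05·(7, 26, -16) = (1.65, 1.7, -1.2)
(a₂, b₂, c₂) = (1.65, 1.7, -1.2) − 0.05·(5, 15.25, -9.6) = (1.4, 0.9375, -0.72)
(a₃, b₃, c₃) = (1.4, 0.9375, -0.72) − 0.05·(3.7375, 8.9, -5.76) = (1.213125, 0.4925, -0.432)
∂g/∂b at (1.213125, 0.4925, -0.432) = 5.153125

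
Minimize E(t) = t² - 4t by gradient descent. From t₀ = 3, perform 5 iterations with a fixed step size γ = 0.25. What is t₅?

2.03125

E′(t) = 2t - 4
Step 1: E′(3) = 2; t₁ = 3 − 0.25·2 = 2.5
Step 2: E′(2.5) = 1; t₂ = 2.5 − 0.25·1 = 2.25
Step 3: E′(2.25) = 0.5; t₃ = 2.25 − 0.25·0.5 = 2.125
Step 4: E′(2.125) = 0.25; t₄ = 2.125 − 0.25·0.25 = 2.0625
Step 5: E′(2.0625) = 0.125; t₅ = 2.0625 − 0.25·0.125 = 2.03125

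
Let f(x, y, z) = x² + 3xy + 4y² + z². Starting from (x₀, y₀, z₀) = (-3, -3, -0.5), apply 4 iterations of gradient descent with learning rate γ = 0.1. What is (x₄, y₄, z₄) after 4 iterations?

(-1.0947, 0.4533, -0.2048)

∇f = (2x + 3y, 3x + 8y, 2z)
Step 1: at (-3, -3, -0.5), ∇f = (-15, -33, -1) → (-3, -3, -0.5) − 0.1·(-15, -33, -1) = (-1.5, 0.3, -0.4)
Step 2: at (-1.5, 0.3, -0.4), ∇f = (-2.1, -2.1, -0.8) → (-1.5, 0.3, -0.4) − 0.1·(-2.1, -2.1, -0.8) = (-1.29, 0.51, -0.32)
Step 3: at (-1.29, 0.51, -0.32), ∇f = (-1.05, 0.21, -0.64) → (-1.29, 0.51, -0.32) − 0.1·(-1.05, 0.21, -0.64) = (-1.185, 0.489, -0.256)
Step 4: at (-1.185, 0.489, -0.256), ∇f = (-0.903, 0.357, -0.512) → (-1.185, 0.489, -0.256) − 0.1·(-0.903, 0.357, -0.512) = (-1.0947, 0.4533, -0.2048)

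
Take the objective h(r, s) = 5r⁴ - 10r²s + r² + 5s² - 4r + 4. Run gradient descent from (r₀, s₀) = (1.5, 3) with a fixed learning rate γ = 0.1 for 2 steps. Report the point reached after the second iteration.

(-93.32825, 14.8225)

∇h = (20r³ - 20rs + 2r - 4, -10r² + 10s)
(r₁, s₁) = (1.5, 3) − 0.1·(-23.5, 7.5) = (3.85, 2.25)
(r₂, s₂) = (3.85, 2.25) − 0.1·(971.7825, -125.725) = (-93.32825, 14.8225)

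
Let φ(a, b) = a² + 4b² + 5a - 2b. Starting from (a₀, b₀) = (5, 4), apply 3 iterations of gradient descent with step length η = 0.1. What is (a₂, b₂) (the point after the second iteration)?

(2.3, 0.4)

∇φ = (2a + 5, 8b - 2)
(a₁, b₁) = (5, 4) − 0.1·(15, 30) = (3.5, 1)
(a₂, b₂) = (3.5, 1) − 0.1·(12, 6) = (2.3, 0.4)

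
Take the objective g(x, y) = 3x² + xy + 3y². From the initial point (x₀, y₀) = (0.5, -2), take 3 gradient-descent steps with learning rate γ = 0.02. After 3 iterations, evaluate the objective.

5.744866300848

∇g = (6x + y, x + 6y)
(x₁, y₁) = (0.5, -2) − 0.02·(1, -11.5) = (0.48, -1.77)
(x₂, y₂) = (0.48, -1.77) − 0.02·(1.11, -10.14) = (0.4578, -1.5672)
(x₃, y₃) = (0.4578, -1.5672) − 0.02·(1.1796, -8.9454) = (0.434208, -1.388292)
g(0.434208, -1.388292) = 5.744866300848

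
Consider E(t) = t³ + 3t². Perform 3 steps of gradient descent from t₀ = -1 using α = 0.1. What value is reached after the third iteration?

-0.2254987

E′(t) = 3t² + 6t
Step 1: E′(-1) = -3; t₁ = -1 − 0.1·(-3) = -0.7
Step 2: E′(-0.7) = -2.73; t₂ = -0.7 − 0.1·(-2.73) = -0.427
Step 3: E′(-0.427) = -2.015013; t₃ = -0.427 − 0.1·(-2.015013) = -0.2254987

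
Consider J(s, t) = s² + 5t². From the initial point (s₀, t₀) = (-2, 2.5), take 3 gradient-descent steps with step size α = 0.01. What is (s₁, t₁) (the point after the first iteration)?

∇J = (2s, 10t)
(s₁, t₁) = (-2, 2.5) − 0.01·(-4, 25) = (-1.96, 2.25)

(-1.96, 2.25)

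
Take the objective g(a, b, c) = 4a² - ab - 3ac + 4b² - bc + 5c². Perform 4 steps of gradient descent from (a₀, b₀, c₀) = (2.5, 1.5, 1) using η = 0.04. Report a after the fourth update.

∇g = (8a - b - 3c, -a + 8b - c, -3a - b + 10c)
Step 1: at (2.5, 1.5, 1), ∇g = (15.5, 8.5, 1) → (2.5, 1.5, 1) − 0.04·(15.5, 8.5, 1) = (1.88, 1.16, 0.96)
Step 2: at (1.88, 1.16, 0.96), ∇g = (11, 6.44, 2.8) → (1.88, 1.16, 0.96) − 0.04·(11, 6.44, 2.8) = (1.44, 0.9024, 0.848)
Step 3: at (1.44, 0.9024, 0.848), ∇g = (8.0736, 4.9312, 3.2576) → (1.44, 0.9024, 0.848) − 0.04·(8.0736, 4.9312, 3.2576) = (1.117056, 0.705152, 0.717696)
Step 4: at (1.117056, 0.705152, 0.717696), ∇g = (6.078208, 3.806464, 3.12064) → (1.117056, 0.705152, 0.717696) − 0.04·(6.078208, 3.806464, 3.12064) = (0.87392768, 0.55289344, 0.5928704)
a = 0.87392768

0.87392768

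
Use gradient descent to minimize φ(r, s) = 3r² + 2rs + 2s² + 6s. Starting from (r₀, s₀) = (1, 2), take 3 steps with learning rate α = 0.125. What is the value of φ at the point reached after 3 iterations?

∇φ = (6r + 2s, 2r + 4s + 6)
Step 1: at (1, 2), ∇φ = (10, 16) → (1, 2) − 0.125·(10, 16) = (-0.25, 0)
Step 2: at (-0.25, 0), ∇φ = (-1.5, 5.5) → (-0.25, 0) − 0.125·(-1.5, 5.5) = (-0.0625, -0.6875)
Step 3: at (-0.0625, -0.6875), ∇φ = (-1.75, 3.125) → (-0.0625, -0.6875) − 0.125·(-1.75, 3.125) = (0.15625, -1.078125)
φ(0.15625, -1.078125) = -4.40771484375

-4.40771484375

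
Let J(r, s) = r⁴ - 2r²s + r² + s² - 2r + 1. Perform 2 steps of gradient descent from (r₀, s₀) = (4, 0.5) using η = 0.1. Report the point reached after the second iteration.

(3872.4016, 94.472)

∇J = (4r³ - 4rs + 2r - 2, -2r² + 2s)
(r₁, s₁) = (4, 0.5) − 0.1·(254, -31) = (-21.4, 3.6)
(r₂, s₂) = (-21.4, 3.6) − 0.1·(-38938.016, -908.72) = (3872.4016, 94.472)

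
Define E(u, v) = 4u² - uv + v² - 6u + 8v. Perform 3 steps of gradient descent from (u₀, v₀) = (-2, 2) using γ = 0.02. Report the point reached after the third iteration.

(-0.7936, 1.21992)

∇E = (8u - v - 6, -u + 2v + 8)
(u₁, v₁) = (-2, 2) − 0.02·(-24, 14) = (-1.52, 1.72)
(u₂, v₂) = (-1.52, 1.72) − 0.02·(-19.88, 12.96) = (-1.1224, 1.4608)
(u₃, v₃) = (-1.1224, 1.4608) − 0.02·(-16.44, 12.044) = (-0.7936, 1.21992)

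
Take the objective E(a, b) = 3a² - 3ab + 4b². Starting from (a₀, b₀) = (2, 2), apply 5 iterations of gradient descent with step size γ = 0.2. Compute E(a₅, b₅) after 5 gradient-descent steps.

1.4354743296

∇E = (6a - 3b, -3a + 8b)
Step 1: at (2, 2), ∇E = (6, 10) → (2, 2) − 0.2·(6, 10) = (0.8, 0)
Step 2: at (0.8, 0), ∇E = (4.8, -2.4) → (0.8, 0) − 0.2·(4.8, -2.4) = (-0.16, 0.48)
Step 3: at (-0.16, 0.48), ∇E = (-2.4, 4.32) → (-0.16, 0.48) − 0.2·(-2.4, 4.32) = (0.32, -0.384)
Step 4: at (0.32, -0.384), ∇E = (3.072, -4.032) → (0.32, -0.384) − 0.2·(3.072, -4.032) = (-0.2944, 0.4224)
Step 5: at (-0.2944, 0.4224), ∇E = (-3.0336, 4.2624) → (-0.2944, 0.4224) − 0.2·(-3.0336, 4.2624) = (0.31232, -0.43008)
E(0.31232, -0.43008) = 1.4354743296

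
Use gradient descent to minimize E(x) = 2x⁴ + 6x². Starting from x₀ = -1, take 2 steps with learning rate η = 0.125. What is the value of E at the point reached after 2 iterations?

681.15673828125

E′(x) = 8x³ + 12x
x₁ = -1 − 0.125·(-20) = 1.5
x₂ = 1.5 − 0.125·45 = -4.125
E(-4.125) = 681.15673828125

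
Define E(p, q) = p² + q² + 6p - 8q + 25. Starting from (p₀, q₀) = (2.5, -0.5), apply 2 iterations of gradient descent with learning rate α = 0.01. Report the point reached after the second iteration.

(2.2822, -0.3218)

∇E = (2p + 6, 2q - 8)
Step 1: at (2.5, -0.5), ∇E = (11, -9) → (2.5, -0.5) − 0.01·(11, -9) = (2.39, -0.41)
Step 2: at (2.39, -0.41), ∇E = (10.78, -8.82) → (2.39, -0.41) − 0.01·(10.78, -8.82) = (2.2822, -0.3218)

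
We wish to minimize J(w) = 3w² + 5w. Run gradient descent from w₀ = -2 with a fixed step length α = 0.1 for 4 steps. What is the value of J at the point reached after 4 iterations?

-2.08065728

J′(w) = 6w + 5
w₁ = -2 − 0.1·(-7) = -1.3
w₂ = -1.3 − 0.1·(-2.8) = -1.02
w₃ = -1.02 − 0.1·(-1.12) = -0.908
w₄ = -0.908 − 0.1·(-0.448) = -0.8632
J(-0.8632) = -2.08065728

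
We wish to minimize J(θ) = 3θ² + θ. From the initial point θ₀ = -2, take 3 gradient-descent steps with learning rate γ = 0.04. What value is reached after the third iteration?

-0.971456

J′(θ) = 6θ + 1
θ₁ = -2 − 0.04·(-11) = -1.56
θ₂ = -1.56 − 0.04·(-8.36) = -1.2256
θ₃ = -1.2256 − 0.04·(-6.3536) = -0.971456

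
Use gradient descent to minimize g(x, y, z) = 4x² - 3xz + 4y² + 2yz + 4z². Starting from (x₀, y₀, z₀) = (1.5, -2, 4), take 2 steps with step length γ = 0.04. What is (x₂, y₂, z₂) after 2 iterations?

∇g = (8x - 3z, 8y + 2z, -3x + 2y + 8z)
Step 1: at (1.5, -2, 4), ∇g = (0, -8, 23.5) → (1.5, -2, 4) − 0.04·(0, -8, 23.5) = (1.5, -1.68, 3.06)
Step 2: at (1.5, -1.68, 3.06), ∇g = (2.82, -7.32, 16.62) → (1.5, -1.68, 3.06) − 0.04·(2.82, -7.32, 16.62) = (1.3872, -1.3872, 2.3952)

(1.3872, -1.3872, 2.3952)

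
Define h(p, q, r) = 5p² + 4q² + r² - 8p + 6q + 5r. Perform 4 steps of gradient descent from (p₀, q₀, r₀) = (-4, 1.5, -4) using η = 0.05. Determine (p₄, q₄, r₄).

∇h = (10p - 8, 8q + 6, 2r + 5)
Step 1: at (-4, 1.5, -4), ∇h = (-48, 18, -3) → (-4, 1.5, -4) − 0.05·(-48, 18, -3) = (-1.6, 0.6, -3.85)
Step 2: at (-1.6, 0.6, -3.85), ∇h = (-24, 10.8, -2.7) → (-1.6, 0.6, -3.85) − 0.05·(-24, 10.8, -2.7) = (-0.4, 0.06, -3.715)
Step 3: at (-0.4, 0.06, -3.715), ∇h = (-12, 6.48, -2.43) → (-0.4, 0.06, -3.715) − 0.05·(-12, 6.48, -2.43) = (0.2, -0.264, -3.5935)
Step 4: at (0.2, -0.264, -3.5935), ∇h = (-6, 3.888, -2.187) → (0.2, -0.264, -3.5935) − 0.05·(-6, 3.888, -2.187) = (0.5, -0.4584, -3.48415)

(0.5, -0.4584, -3.48415)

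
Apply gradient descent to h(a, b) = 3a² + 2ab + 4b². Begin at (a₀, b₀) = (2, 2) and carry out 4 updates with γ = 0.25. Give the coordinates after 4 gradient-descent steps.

(4.25, 6.875)

∇h = (6a + 2b, 2a + 8b)
Step 1: at (2, 2), ∇h = (16, 20) → (2, 2) − 0.25·(16, 20) = (-2, -3)
Step 2: at (-2, -3), ∇h = (-18, -28) → (-2, -3) − 0.25·(-18, -28) = (2.5, 4)
Step 3: at (2.5, 4), ∇h = (23, 37) → (2.5, 4) − 0.25·(23, 37) = (-3.25, -5.25)
Step 4: at (-3.25, -5.25), ∇h = (-30, -48.5) → (-3.25, -5.25) − 0.25·(-30, -48.5) = (4.25, 6.875)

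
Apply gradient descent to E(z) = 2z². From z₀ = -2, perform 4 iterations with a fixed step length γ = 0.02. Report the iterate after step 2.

E′(z) = 4z
Step 1: E′(-2) = -8; z₁ = -2 − 0.02·(-8) = -1.84
Step 2: E′(-1.84) = -7.36; z₂ = -1.84 − 0.02·(-7.36) = -1.6928

-1.6928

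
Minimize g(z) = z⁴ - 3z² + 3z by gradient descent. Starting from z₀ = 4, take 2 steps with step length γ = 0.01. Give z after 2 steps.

1.539315

g′(z) = 4z³ - 6z + 3
z₁ = 4 − 0.01·235 = 1.65
z₂ = 1.65 − 0.01·11.0685 = 1.539315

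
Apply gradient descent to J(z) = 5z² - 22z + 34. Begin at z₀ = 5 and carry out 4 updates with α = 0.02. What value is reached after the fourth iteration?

J′(z) = 10z - 22
z₁ = 5 − 0.02·28 = 4.44
z₂ = 4.44 − 0.02·22.4 = 3.992
z₃ = 3.992 − 0.02·17.92 = 3.6336
z₄ = 3.6336 − 0.02·14.336 = 3.34688

3.34688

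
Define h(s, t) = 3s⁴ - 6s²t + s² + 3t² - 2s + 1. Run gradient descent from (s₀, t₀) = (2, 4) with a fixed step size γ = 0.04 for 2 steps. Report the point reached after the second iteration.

∇h = (12s³ - 12st + 2s - 2, -6s² + 6t)
Step 1: at (2, 4), ∇h = (2, 0) → (2, 4) − 0.04·(2, 0) = (1.92, 4)
Step 2: at (1.92, 4), ∇h = (-5.385344, 1.8816) → (1.92, 4) − 0.04·(-5.385344, 1.8816) = (2.13541376, 3.924736)

(2.13541376, 3.924736)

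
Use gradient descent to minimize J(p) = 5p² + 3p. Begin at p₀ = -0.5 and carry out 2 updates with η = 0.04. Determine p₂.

-0.372

J′(p) = 10p + 3
Step 1: J′(-0.5) = -2; p₁ = -0.5 − 0.04·(-2) = -0.42
Step 2: J′(-0.42) = -1.2; p₂ = -0.42 − 0.04·(-1.2) = -0.372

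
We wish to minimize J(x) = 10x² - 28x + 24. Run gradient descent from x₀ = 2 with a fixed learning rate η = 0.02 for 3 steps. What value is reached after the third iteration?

1.5296

J′(x) = 20x - 28
Step 1: J′(2) = 12; x₁ = 2 − 0.02·12 = 1.76
Step 2: J′(1.76) = 7.2; x₂ = 1.76 − 0.02·7.2 = 1.616
Step 3: J′(1.616) = 4.32; x₃ = 1.616 − 0.02·4.32 = 1.5296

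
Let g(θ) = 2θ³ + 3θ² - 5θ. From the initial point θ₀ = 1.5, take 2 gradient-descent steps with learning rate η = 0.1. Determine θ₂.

0.3625

g′(θ) = 6θ² + 6θ - 5
θ₁ = 1.5 − 0.1·17.5 = -0.25
θ₂ = -0.25 − 0.1·(-6.125) = 0.3625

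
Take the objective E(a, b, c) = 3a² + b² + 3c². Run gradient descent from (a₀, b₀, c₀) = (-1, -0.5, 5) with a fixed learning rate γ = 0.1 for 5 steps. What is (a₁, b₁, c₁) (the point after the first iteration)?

∇E = (6a, 2b, 6c)
Step 1: at (-1, -0.5, 5), ∇E = (-6, -1, 30) → (-1, -0.5, 5) − 0.1·(-6, -1, 30) = (-0.4, -0.4, 2)

(-0.4, -0.4, 2)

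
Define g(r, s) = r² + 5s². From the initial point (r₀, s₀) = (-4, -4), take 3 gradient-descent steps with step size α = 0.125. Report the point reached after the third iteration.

∇g = (2r, 10s)
(r₁, s₁) = (-4, -4) − 0.125·(-8, -40) = (-3, 1)
(r₂, s₂) = (-3, 1) − 0.125·(-6, 10) = (-2.25, -0.25)
(r₃, s₃) = (-2.25, -0.25) − 0.125·(-4.5, -2.5) = (-1.6875, 0.0625)

(-1.6875, 0.0625)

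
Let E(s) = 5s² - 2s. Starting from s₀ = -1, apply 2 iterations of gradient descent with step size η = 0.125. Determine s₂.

E′(s) = 10s - 2
s₁ = -1 − 0.125·(-12) = 0.5
s₂ = 0.5 − 0.125·3 = 0.125

0.125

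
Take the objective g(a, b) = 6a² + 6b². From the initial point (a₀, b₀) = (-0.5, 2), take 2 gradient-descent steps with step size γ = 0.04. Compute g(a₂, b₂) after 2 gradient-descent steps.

1.86446208

∇g = (12a, 12b)
(a₁, b₁) = (-0.5, 2) − 0.04·(-6, 24) = (-0.26, 1.04)
(a₂, b₂) = (-0.26, 1.04) − 0.04·(-3.12, 12.48) = (-0.1352, 0.5408)
g(-0.1352, 0.5408) = 1.86446208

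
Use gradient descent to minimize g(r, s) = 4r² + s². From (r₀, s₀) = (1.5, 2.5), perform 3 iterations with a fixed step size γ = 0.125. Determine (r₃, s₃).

(0, 1.0546875)

∇g = (8r, 2s)
Step 1: at (1.5, 2.5), ∇g = (12, 5) → (1.5, 2.5) − 0.125·(12, 5) = (0, 1.875)
Step 2: at (0, 1.875), ∇g = (0, 3.75) → (0, 1.875) − 0.125·(0, 3.75) = (0, 1.40625)
Step 3: at (0, 1.40625), ∇g = (0, 2.8125) → (0, 1.40625) − 0.125·(0, 2.8125) = (0, 1.0546875)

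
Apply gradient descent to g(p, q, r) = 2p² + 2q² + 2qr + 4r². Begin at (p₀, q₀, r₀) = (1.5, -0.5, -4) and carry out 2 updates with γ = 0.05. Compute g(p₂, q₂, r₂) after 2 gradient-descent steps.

9.24335

∇g = (4p, 4q + 2r, 2q + 8r)
(p₁, q₁, r₁) = (1.5, -0.5, -4) − 0.05·(6, -10, -33) = (1.2, 0, -2.35)
(p₂, q₂, r₂) = (1.2, 0, -2.35) − 0.05·(4.8, -4.7, -18.8) = (0.96, 0.235, -1.41)
g(0.96, 0.235, -1.41) = 9.24335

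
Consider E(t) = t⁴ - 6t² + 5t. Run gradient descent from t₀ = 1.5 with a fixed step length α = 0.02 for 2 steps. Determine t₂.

E′(t) = 4t³ - 12t + 5
Step 1: E′(1.5) = 0.5; t₁ = 1.5 − 0.02·0.5 = 1.49
Step 2: E′(1.49) = 0.351796; t₂ = 1.49 − 0.02·0.351796 = 1.48296408

1.48296408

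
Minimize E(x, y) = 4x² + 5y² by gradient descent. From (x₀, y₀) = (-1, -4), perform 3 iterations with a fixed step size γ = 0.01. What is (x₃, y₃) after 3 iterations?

(-0.778688, -2.916)

∇E = (8x, 10y)
Step 1: at (-1, -4), ∇E = (-8, -40) → (-1, -4) − 0.01·(-8, -40) = (-0.92, -3.6)
Step 2: at (-0.92, -3.6), ∇E = (-7.36, -36) → (-0.92, -3.6) − 0.01·(-7.36, -36) = (-0.8464, -3.24)
Step 3: at (-0.8464, -3.24), ∇E = (-6.7712, -32.4) → (-0.8464, -3.24) − 0.01·(-6.7712, -32.4) = (-0.778688, -2.916)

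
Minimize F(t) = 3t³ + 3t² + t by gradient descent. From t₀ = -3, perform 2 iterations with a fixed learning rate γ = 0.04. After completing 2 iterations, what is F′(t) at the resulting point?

2041.547587846144

F′(t) = 9t² + 6t + 1
Step 1: F′(-3) = 64; t₁ = -3 − 0.04·64 = -5.56
Step 2: F′(-5.56) = 245.8624; t₂ = -5.56 − 0.04·245.8624 = -15.394496
F′(t) at (-15.394496) = 2041.547587846144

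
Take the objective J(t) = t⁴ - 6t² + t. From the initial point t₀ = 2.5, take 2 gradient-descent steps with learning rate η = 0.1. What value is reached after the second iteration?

-1.72435

J′(t) = 4t³ - 12t + 1
Step 1: J′(2.5) = 33.5; t₁ = 2.5 − 0.1·33.5 = -0.85
Step 2: J′(-0.85) = 8.7435; t₂ = -0.85 − 0.1·8.7435 = -1.72435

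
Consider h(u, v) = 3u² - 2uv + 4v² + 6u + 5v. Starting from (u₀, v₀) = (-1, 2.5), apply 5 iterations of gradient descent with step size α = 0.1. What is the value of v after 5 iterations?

∇h = (6u - 2v + 6, -2u + 8v + 5)
(u₁, v₁) = (-1, 2.5) − 0.1·(-5, 27) = (-0.5, -0.2)
(u₂, v₂) = (-0.5, -0.2) − 0.1·(3.4, 4.4) = (-0.84, -0.64)
(u₃, v₃) = (-0.84, -0.64) − 0.1·(2.24, 1.56) = (-1.064, -0.796)
(u₄, v₄) = (-1.064, -0.796) − 0.1·(1.208, 0.76) = (-1.1848, -0.872)
(u₅, v₅) = (-1.1848, -0.872) − 0.1·(0.6352, 0.3936) = (-1.24832, -0.91136)
v = -0.91136

-0.91136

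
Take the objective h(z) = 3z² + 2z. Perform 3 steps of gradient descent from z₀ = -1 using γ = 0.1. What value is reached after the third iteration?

-0.376

h′(z) = 6z + 2
z₁ = -1 − 0.1·(-4) = -0.6
z₂ = -0.6 − 0.1·(-1.6) = -0.44
z₃ = -0.44 − 0.1·(-0.64) = -0.376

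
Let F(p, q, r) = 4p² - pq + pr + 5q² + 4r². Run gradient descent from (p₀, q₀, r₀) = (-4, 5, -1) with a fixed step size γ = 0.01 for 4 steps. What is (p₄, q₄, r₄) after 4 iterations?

∇F = (8p - q + r, -p + 10q, p + 8r)
Step 1: at (-4, 5, -1), ∇F = (-38, 54, -12) → (-4, 5, -1) − 0.01·(-38, 54, -12) = (-3.62, 4.46, -0.88)
Step 2: at (-3.62, 4.46, -0.88), ∇F = (-34.3, 48.22, -10.66) → (-3.62, 4.46, -0.88) − 0.01·(-34.3, 48.22, -10.66) = (-3.277, 3.9778, -0.7734)
Step 3: at (-3.277, 3.9778, -0.7734), ∇F = (-30.9672, 43.055, -9.4642) → (-3.277, 3.9778, -0.7734) − 0.01·(-30.9672, 43.055, -9.4642) = (-2.967328, 3.54725, -0.678758)
Step 4: at (-2.967328, 3.54725, -0.678758), ∇F = (-27.964632, 38.439828, -8.397392) → (-2.967328, 3.54725, -0.678758) − 0.01·(-27.964632, 38.439828, -8.397392) = (-2.68768168, 3.16285172, -0.59478408)

(-2.68768168, 3.16285172, -0.59478408)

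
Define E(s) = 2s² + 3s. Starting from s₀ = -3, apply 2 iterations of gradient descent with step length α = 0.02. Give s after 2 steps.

-2.6544

E′(s) = 4s + 3
s₁ = -3 − 0.02·(-9) = -2.82
s₂ = -2.82 − 0.02·(-8.28) = -2.6544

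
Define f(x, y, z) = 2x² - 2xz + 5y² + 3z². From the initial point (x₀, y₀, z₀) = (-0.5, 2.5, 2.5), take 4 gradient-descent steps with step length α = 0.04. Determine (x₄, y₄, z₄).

∇f = (4x - 2z, 10y, -2x + 6z)
Step 1: at (-0.5, 2.5, 2.5), ∇f = (-7, 25, 16) → (-0.5, 2.5, 2.5) − 0.04·(-7, 25, 16) = (-0.22, 1.5, 1.86)
Step 2: at (-0.22, 1.5, 1.86), ∇f = (-4.6, 15, 11.6) → (-0.22, 1.5, 1.86) − 0.04·(-4.6, 15, 11.6) = (-0.036, 0.9, 1.396)
Step 3: at (-0.036, 0.9, 1.396), ∇f = (-2.936, 9, 8.448) → (-0.036, 0.9, 1.396) − 0.04·(-2.936, 9, 8.448) = (0.08144, 0.54, 1.05808)
Step 4: at (0.08144, 0.54, 1.05808), ∇f = (-1.7904, 5.4, 6.1856) → (0.08144, 0.54, 1.05808) − 0.04·(-1.7904, 5.4, 6.1856) = (0.153056, 0.324, 0.810656)

(0.153056, 0.324, 0.810656)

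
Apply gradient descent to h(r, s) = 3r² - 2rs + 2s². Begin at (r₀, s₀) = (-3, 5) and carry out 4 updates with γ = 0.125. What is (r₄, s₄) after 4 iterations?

(0.2578125, 0.41796875)

∇h = (6r - 2s, -2r + 4s)
(r₁, s₁) = (-3, 5) − 0.125·(-28, 26) = (0.5, 1.75)
(r₂, s₂) = (0.5, 1.75) − 0.125·(-0.5, 6) = (0.5625, 1)
(r₃, s₃) = (0.5625, 1) − 0.125·(1.375, 2.875) = (0.390625, 0.640625)
(r₄, s₄) = (0.390625, 0.640625) − 0.125·(1.0625, 1.78125) = (0.2578125, 0.41796875)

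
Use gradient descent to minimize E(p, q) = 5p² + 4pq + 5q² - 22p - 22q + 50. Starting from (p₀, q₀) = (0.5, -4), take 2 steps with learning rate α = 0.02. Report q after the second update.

-1.8928

∇E = (10p + 4q - 22, 4p + 10q - 22)
Step 1: at (0.5, -4), ∇E = (-33, -60) → (0.5, -4) − 0.02·(-33, -60) = (1.16, -2.8)
Step 2: at (1.16, -2.8), ∇E = (-21.6, -45.36) → (1.16, -2.8) − 0.02·(-21.6, -45.36) = (1.592, -1.8928)
q = -1.8928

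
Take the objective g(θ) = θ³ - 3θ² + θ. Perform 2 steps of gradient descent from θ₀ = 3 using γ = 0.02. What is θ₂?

g′(θ) = 3θ² - 6θ + 1
Step 1: g′(3) = 10; θ₁ = 3 − 0.02·10 = 2.8
Step 2: g′(2.8) = 7.72; θ₂ = 2.8 − 0.02·7.72 = 2.6456

2.6456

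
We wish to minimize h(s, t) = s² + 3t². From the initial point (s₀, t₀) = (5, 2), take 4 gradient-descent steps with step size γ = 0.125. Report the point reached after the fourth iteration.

∇h = (2s, 6t)
Step 1: at (5, 2), ∇h = (10, 12) → (5, 2) − 0.125·(10, 12) = (3.75, 0.5)
Step 2: at (3.75, 0.5), ∇h = (7.5, 3) → (3.75, 0.5) − 0.125·(7.5, 3) = (2.8125, 0.125)
Step 3: at (2.8125, 0.125), ∇h = (5.625, 0.75) → (2.8125, 0.125) − 0.125·(5.625, 0.75) = (2.109375, 0.03125)
Step 4: at (2.109375, 0.03125), ∇h = (4.21875, 0.1875) → (2.109375, 0.03125) − 0.125·(4.21875, 0.1875) = (1.58203125, 0.0078125)

(1.58203125, 0.0078125)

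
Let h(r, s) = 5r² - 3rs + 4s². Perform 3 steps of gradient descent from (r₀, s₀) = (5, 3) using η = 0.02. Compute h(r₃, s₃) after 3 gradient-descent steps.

45.825993109376

∇h = (10r - 3s, -3r + 8s)
(r₁, s₁) = (5, 3) − 0.02·(41, 9) = (4.18, 2.82)
(r₂, s₂) = (4.18, 2.82) − 0.02·(33.34, 10.02) = (3.5132, 2.6196)
(r₃, s₃) = (3.5132, 2.6196) − 0.02·(27.2732, 10.4172) = (2.967736, 2.411256)
h(2.967736, 2.411256) = 45.825993109376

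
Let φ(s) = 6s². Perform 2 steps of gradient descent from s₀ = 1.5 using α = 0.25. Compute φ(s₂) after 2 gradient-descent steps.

216

φ′(s) = 12s
s₁ = 1.5 − 0.25·18 = -3
s₂ = -3 − 0.25·(-36) = 6
φ(6) = 216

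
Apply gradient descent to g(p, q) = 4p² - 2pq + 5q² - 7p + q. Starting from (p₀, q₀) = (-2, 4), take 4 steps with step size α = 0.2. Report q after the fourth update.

10.0736

∇g = (8p - 2q - 7, -2p + 10q + 1)
(p₁, q₁) = (-2, 4) − 0.2·(-31, 45) = (4.2, -5)
(p₂, q₂) = (4.2, -5) − 0.2·(36.6, -57.4) = (-3.12, 6.48)
(p₃, q₃) = (-3.12, 6.48) − 0.2·(-44.92, 72.04) = (5.864, -7.928)
(p₄, q₄) = (5.864, -7.928) − 0.2·(55.768, -90.008) = (-5.2896, 10.0736)
q = 10.0736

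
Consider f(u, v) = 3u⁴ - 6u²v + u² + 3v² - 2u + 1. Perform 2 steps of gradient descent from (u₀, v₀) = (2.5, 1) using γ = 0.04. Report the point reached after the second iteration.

∇f = (12u³ - 12uv + 2u - 2, -6u² + 6v)
(u₁, v₁) = (2.5, 1) − 0.04·(160.5, -31.5) = (-3.92, 2.26)
(u₂, v₂) = (-3.92, 2.26) − 0.04·(-626.365056, -78.6384) = (21.13460224, 5.405536)

(21.13460224, 5.405536)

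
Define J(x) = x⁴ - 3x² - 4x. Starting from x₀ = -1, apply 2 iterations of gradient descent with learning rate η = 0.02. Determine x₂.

J′(x) = 4x³ - 6x - 4
x₁ = -1 − 0.02·(-2) = -0.96
x₂ = -0.96 − 0.02·(-1.778944) = -0.92442112

-0.92442112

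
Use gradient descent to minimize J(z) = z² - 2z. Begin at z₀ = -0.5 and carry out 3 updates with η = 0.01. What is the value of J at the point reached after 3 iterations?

J′(z) = 2z - 2
Step 1: J′(-0.5) = -3; z₁ = -0.5 − 0.01·(-3) = -0.47
Step 2: J′(-0.47) = -2.94; z₂ = -0.47 − 0.01·(-2.94) = -0.4406
Step 3: J′(-0.4406) = -2.8812; z₃ = -0.4406 − 0.01·(-2.8812) = -0.411788
J(-0.411788) = 0.993145356944

0.993145356944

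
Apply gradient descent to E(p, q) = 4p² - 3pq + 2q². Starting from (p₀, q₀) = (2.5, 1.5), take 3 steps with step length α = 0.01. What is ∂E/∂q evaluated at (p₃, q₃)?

-0.0977115

∇E = (8p - 3q, -3p + 4q)
(p₁, q₁) = (2.5, 1.5) − 0.01·(15.5, -1.5) = (2.345, 1.515)
(p₂, q₂) = (2.345, 1.515) − 0.01·(14.215, -0.975) = (2.20285, 1.52475)
(p₃, q₃) = (2.20285, 1.52475) − 0.01·(13.04855, -0.50955) = (2.0723645, 1.5298455)
∂E/∂q at (2.0723645, 1.5298455) = -0.0977115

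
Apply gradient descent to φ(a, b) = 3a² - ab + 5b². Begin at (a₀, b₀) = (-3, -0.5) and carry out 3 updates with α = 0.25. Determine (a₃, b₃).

∇φ = (6a - b, -a + 10b)
Step 1: at (-3, -0.5), ∇φ = (-17.5, -2) → (-3, -0.5) − 0.25·(-17.5, -2) = (1.375, 0)
Step 2: at (1.375, 0), ∇φ = (8.25, -1.375) → (1.375, 0) − 0.25·(8.25, -1.375) = (-0.6875, 0.34375)
Step 3: at (-0.6875, 0.34375), ∇φ = (-4.46875, 4.125) → (-0.6875, 0.34375) − 0.25·(-4.46875, 4.125) = (0.4296875, -0.6875)

(0.4296875, -0.6875)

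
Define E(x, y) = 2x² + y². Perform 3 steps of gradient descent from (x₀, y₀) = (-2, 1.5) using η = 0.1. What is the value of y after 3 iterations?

0.768

∇E = (4x, 2y)
Step 1: at (-2, 1.5), ∇E = (-8, 3) → (-2, 1.5) − 0.1·(-8, 3) = (-1.2, 1.2)
Step 2: at (-1.2, 1.2), ∇E = (-4.8, 2.4) → (-1.2, 1.2) − 0.1·(-4.8, 2.4) = (-0.72, 0.96)
Step 3: at (-0.72, 0.96), ∇E = (-2.88, 1.92) → (-0.72, 0.96) − 0.1·(-2.88, 1.92) = (-0.432, 0.768)
y = 0.768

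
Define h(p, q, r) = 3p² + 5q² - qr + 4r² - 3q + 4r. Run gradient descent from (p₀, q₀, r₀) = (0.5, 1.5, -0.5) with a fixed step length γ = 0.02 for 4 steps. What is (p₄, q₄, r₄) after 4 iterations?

∇h = (6p, 10q - r - 3, -q + 8r + 4)
Step 1: at (0.5, 1.5, -0.5), ∇h = (3, 12.5, -1.5) → (0.5, 1.5, -0.5) − 0.02·(3, 12.5, -1.5) = (0.44, 1.25, -0.47)
Step 2: at (0.44, 1.25, -0.47), ∇h = (2.64, 9.97, -1.01) → (0.44, 1.25, -0.47) − 0.02·(2.64, 9.97, -1.01) = (0.3872, 1.0506, -0.4498)
Step 3: at (0.3872, 1.0506, -0.4498), ∇h = (2.3232, 7.9558, -0.649) → (0.3872, 1.0506, -0.4498) − 0.02·(2.3232, 7.9558, -0.649) = (0.340736, 0.891484, -0.43682)
Step 4: at (0.340736, 0.891484, -0.43682), ∇h = (2.044416, 6.35166, -0.386044) → (0.340736, 0.891484, -0.43682) − 0.02·(2.044416, 6.35166, -0.386044) = (0.29984768, 0.7644508, -0.42909912)

(0.29984768, 0.7644508, -0.42909912)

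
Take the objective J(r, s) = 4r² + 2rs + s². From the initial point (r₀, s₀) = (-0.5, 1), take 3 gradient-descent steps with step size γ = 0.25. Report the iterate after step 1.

∇J = (8r + 2s, 2r + 2s)
Step 1: at (-0.5, 1), ∇J = (-2, 1) → (-0.5, 1) − 0.25·(-2, 1) = (0, 0.75)

(0, 0.75)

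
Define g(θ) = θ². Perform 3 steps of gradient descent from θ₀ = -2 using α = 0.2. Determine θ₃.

-0.432

g′(θ) = 2θ
Step 1: g′(-2) = -4; θ₁ = -2 − 0.2·(-4) = -1.2
Step 2: g′(-1.2) = -2.4; θ₂ = -1.2 − 0.2·(-2.4) = -0.72
Step 3: g′(-0.72) = -1.44; θ₃ = -0.72 − 0.2·(-1.44) = -0.432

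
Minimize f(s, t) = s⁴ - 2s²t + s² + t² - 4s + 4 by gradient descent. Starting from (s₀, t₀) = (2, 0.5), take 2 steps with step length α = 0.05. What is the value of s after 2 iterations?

0.7988

∇f = (4s³ - 4st + 2s - 4, -2s² + 2t)
(s₁, t₁) = (2, 0.5) − 0.05·(28, -7) = (0.6, 0.85)
(s₂, t₂) = (0.6, 0.85) − 0.05·(-3.976, 0.98) = (0.7988, 0.801)
s = 0.7988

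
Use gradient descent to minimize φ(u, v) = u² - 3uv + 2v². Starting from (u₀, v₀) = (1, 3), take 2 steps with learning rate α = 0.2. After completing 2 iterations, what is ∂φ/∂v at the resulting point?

0.24

∇φ = (2u - 3v, -3u + 4v)
Step 1: at (1, 3), ∇φ = (-7, 9) → (1, 3) − 0.2·(-7, 9) = (2.4, 1.2)
Step 2: at (2.4, 1.2), ∇φ = (1.2, -2.4) → (2.4, 1.2) − 0.2·(1.2, -2.4) = (2.16, 1.68)
∂φ/∂v at (2.16, 1.68) = 0.24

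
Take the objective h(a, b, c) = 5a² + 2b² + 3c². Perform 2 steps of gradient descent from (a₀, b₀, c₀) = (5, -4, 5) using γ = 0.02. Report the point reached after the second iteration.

∇h = (10a, 4b, 6c)
Step 1: at (5, -4, 5), ∇h = (50, -16, 30) → (5, -4, 5) − 0.02·(50, -16, 30) = (4, -3.68, 4.4)
Step 2: at (4, -3.68, 4.4), ∇h = (40, -14.72, 26.4) → (4, -3.68, 4.4) − 0.02·(40, -14.72, 26.4) = (3.2, -3.3856, 3.872)

(3.2, -3.3856, 3.872)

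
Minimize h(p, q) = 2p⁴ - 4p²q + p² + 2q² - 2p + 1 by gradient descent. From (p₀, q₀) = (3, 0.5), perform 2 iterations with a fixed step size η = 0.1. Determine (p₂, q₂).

(4442.2256, 129.076)

∇h = (8p³ - 8pq + 2p - 2, -4p² + 4q)
Step 1: at (3, 0.5), ∇h = (208, -34) → (3, 0.5) − 0.1·(208, -34) = (-17.8, 3.9)
Step 2: at (-17.8, 3.9), ∇h = (-44600.256, -1251.76) → (-17.8, 3.9) − 0.1·(-44600.256, -1251.76) = (4442.2256, 129.076)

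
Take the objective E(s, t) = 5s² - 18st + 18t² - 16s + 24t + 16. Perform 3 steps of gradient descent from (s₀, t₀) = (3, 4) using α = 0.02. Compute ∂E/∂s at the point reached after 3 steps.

0.167296

∇E = (10s - 18t - 16, -18s + 36t + 24)
Step 1: at (3, 4), ∇E = (-58, 114) → (3, 4) − 0.02·(-58, 114) = (4.16, 1.72)
Step 2: at (4.16, 1.72), ∇E = (-5.36, 11.04) → (4.16, 1.72) − 0.02·(-5.36, 11.04) = (4.2672, 1.4992)
Step 3: at (4.2672, 1.4992), ∇E = (-0.3136, 1.1616) → (4.2672, 1.4992) − 0.02·(-0.3136, 1.1616) = (4.273472, 1.475968)
∂E/∂s at (4.273472, 1.475968) = 0.167296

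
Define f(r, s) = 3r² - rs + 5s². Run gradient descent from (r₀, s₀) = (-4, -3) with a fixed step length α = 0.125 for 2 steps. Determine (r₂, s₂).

∇f = (6r - s, -r + 10s)
Step 1: at (-4, -3), ∇f = (-21, -26) → (-4, -3) − 0.125·(-21, -26) = (-1.375, 0.25)
Step 2: at (-1.375, 0.25), ∇f = (-8.5, 3.875) → (-1.375, 0.25) − 0.125·(-8.5, 3.875) = (-0.3125, -0.234375)

(-0.3125, -0.234375)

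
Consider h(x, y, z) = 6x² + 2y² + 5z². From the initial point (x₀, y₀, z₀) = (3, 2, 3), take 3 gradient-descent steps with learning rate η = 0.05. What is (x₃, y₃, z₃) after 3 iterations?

∇h = (12x, 4y, 10z)
(x₁, y₁, z₁) = (3, 2, 3) − 0.05·(36, 8, 30) = (1.2, 1.6, 1.5)
(x₂, y₂, z₂) = (1.2, 1.6, 1.5) − 0.05·(14.4, 6.4, 15) = (0.48, 1.28, 0.75)
(x₃, y₃, z₃) = (0.48, 1.28, 0.75) − 0.05·(5.76, 5.12, 7.5) = (0.192, 1.024, 0.375)

(0.192, 1.024, 0.375)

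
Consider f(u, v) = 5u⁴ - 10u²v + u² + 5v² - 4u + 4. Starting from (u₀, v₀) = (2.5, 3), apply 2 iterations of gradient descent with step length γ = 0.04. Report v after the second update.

∇f = (20u³ - 20uv + 2u - 4, -10u² + 10v)
(u₁, v₁) = (2.5, 3) − 0.04·(163.5, -32.5) = (-4.04, 4.3)
(u₂, v₂) = (-4.04, 4.3) − 0.04·(-983.42528, -120.216) = (35.2970112, 9.10864)
v = 9.10864

9.10864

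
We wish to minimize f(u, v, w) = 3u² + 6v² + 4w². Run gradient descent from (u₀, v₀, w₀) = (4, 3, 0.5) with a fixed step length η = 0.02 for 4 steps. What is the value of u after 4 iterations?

2.39878144

∇f = (6u, 12v, 8w)
(u₁, v₁, w₁) = (4, 3, 0.5) − 0.02·(24, 36, 4) = (3.52, 2.28, 0.42)
(u₂, v₂, w₂) = (3.52, 2.28, 0.42) − 0.02·(21.12, 27.36, 3.36) = (3.0976, 1.7328, 0.3528)
(u₃, v₃, w₃) = (3.0976, 1.7328, 0.3528) − 0.02·(18.5856, 20.7936, 2.8224) = (2.725888, 1.316928, 0.296352)
(u₄, v₄, w₄) = (2.725888, 1.316928, 0.296352) − 0.02·(16.355328, 15.803136, 2.370816) = (2.39878144, 1.00086528, 0.24893568)
u = 2.39878144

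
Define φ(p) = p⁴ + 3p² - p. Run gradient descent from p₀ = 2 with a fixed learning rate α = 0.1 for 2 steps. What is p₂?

φ′(p) = 4p³ + 6p - 1
Step 1: φ′(2) = 43; p₁ = 2 − 0.1·43 = -2.3
Step 2: φ′(-2.3) = -63.468; p₂ = -2.3 − 0.1·(-63.468) = 4.0468

4.0468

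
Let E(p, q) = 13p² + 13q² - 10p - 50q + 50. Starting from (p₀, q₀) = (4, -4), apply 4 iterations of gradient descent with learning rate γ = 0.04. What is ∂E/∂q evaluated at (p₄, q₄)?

∇E = (26p - 10, 26q - 50)
(p₁, q₁) = (4, -4) − 0.04·(94, -154) = (0.24, 2.16)
(p₂, q₂) = (0.24, 2.16) − 0.04·(-3.76, 6.16) = (0.3904, 1.9136)
(p₃, q₃) = (0.3904, 1.9136) − 0.04·(0.1504, -0.2464) = (0.384384, 1.923456)
(p₄, q₄) = (0.384384, 1.923456) − 0.04·(-0.006016, 0.009856) = (0.38462464, 1.92306176)
∂E/∂q at (0.38462464, 1.92306176) = -0.00039424

-0.00039424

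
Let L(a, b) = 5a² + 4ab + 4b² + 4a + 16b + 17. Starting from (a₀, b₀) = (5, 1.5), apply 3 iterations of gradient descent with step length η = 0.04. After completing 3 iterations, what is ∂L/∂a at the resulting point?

∇L = (10a + 4b + 4, 4a + 8b + 16)
Step 1: at (5, 1.5), ∇L = (60, 48) → (5, 1.5) − 0.04·(60, 48) = (2.6, -0.42)
Step 2: at (2.6, -0.42), ∇L = (28.32, 23.04) → (2.6, -0.42) − 0.04·(28.32, 23.04) = (1.4672, -1.3416)
Step 3: at (1.4672, -1.3416), ∇L = (13.3056, 11.136) → (1.4672, -1.3416) − 0.04·(13.3056, 11.136) = (0.934976, -1.78704)
∂L/∂a at (0.934976, -1.78704) = 6.2016

6.2016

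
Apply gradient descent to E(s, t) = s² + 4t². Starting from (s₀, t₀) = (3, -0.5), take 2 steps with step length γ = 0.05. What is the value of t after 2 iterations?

∇E = (2s, 8t)
(s₁, t₁) = (3, -0.5) − 0.05·(6, -4) = (2.7, -0.3)
(s₂, t₂) = (2.7, -0.3) − 0.05·(5.4, -2.4) = (2.43, -0.18)
t = -0.18

-0.18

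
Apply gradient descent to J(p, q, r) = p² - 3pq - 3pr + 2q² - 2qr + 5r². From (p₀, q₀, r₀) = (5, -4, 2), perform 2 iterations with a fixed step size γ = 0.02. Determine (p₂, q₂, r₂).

∇J = (2p - 3q - 3r, -3p + 4q - 2r, -3p - 2q + 10r)
Step 1: at (5, -4, 2), ∇J = (16, -35, 13) → (5, -4, 2) − 0.02·(16, -35, 13) = (4.68, -3.3, 1.74)
Step 2: at (4.68, -3.3, 1.74), ∇J = (14.04, -30.72, 9.96) → (4.68, -3.3, 1.74) − 0.02·(14.04, -30.72, 9.96) = (4.3992, -2.6856, 1.5408)

(4.3992, -2.6856, 1.5408)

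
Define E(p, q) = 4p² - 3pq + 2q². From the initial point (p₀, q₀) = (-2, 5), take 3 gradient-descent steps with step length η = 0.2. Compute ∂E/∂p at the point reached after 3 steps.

∇E = (8p - 3q, -3p + 4q)
Step 1: at (-2, 5), ∇E = (-31, 26) → (-2, 5) − 0.2·(-31, 26) = (4.2, -0.2)
Step 2: at (4.2, -0.2), ∇E = (34.2, -13.4) → (4.2, -0.2) − 0.2·(34.2, -13.4) = (-2.64, 2.48)
Step 3: at (-2.64, 2.48), ∇E = (-28.56, 17.84) → (-2.64, 2.48) − 0.2·(-28.56, 17.84) = (3.072, -1.088)
∂E/∂p at (3.072, -1.088) = 27.84

27.84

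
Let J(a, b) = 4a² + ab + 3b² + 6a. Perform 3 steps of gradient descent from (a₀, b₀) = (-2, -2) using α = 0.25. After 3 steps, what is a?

1.625

∇J = (8a + b + 6, a + 6b)
(a₁, b₁) = (-2, -2) − 0.25·(-12, -14) = (1, 1.5)
(a₂, b₂) = (1, 1.5) − 0.25·(15.5, 10) = (-2.875, -1)
(a₃, b₃) = (-2.875, -1) − 0.25·(-18, -8.875) = (1.625, 1.21875)
a = 1.625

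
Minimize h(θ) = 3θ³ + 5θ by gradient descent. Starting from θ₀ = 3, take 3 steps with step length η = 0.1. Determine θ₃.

-1095.1472784

h′(θ) = 9θ² + 5
Step 1: h′(3) = 86; θ₁ = 3 − 0.1·86 = -5.6
Step 2: h′(-5.6) = 287.24; θ₂ = -5.6 − 0.1·287.24 = -34.324
Step 3: h′(-34.324) = 10608.232784; θ₃ = -34.324 − 0.1·10608.232784 = -1095.1472784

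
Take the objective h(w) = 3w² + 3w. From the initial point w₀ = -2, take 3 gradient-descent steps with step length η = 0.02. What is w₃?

-1.522208

h′(w) = 6w + 3
w₁ = -2 − 0.02·(-9) = -1.82
w₂ = -1.82 − 0.02·(-7.92) = -1.6616
w₃ = -1.6616 − 0.02·(-6.9696) = -1.522208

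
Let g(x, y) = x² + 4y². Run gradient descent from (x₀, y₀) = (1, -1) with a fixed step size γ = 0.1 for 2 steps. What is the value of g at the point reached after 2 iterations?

∇g = (2x, 8y)
(x₁, y₁) = (1, -1) − 0.1·(2, -8) = (0.8, -0.2)
(x₂, y₂) = (0.8, -0.2) − 0.1·(1.6, -1.6) = (0.64, -0.04)
g(0.64, -0.04) = 0.416

0.416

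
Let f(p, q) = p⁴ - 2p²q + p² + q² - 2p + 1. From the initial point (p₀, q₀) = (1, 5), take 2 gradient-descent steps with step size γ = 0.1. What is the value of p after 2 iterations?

-0.3824

∇f = (4p³ - 4pq + 2p - 2, -2p² + 2q)
Step 1: at (1, 5), ∇f = (-16, 8) → (1, 5) − 0.1·(-16, 8) = (2.6, 4.2)
Step 2: at (2.6, 4.2), ∇f = (29.824, -5.12) → (2.6, 4.2) − 0.1·(29.824, -5.12) = (-0.3824, 4.712)
p = -0.3824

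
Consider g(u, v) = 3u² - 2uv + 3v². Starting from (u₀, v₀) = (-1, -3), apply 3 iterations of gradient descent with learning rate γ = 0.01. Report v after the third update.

-2.54816

∇g = (6u - 2v, -2u + 6v)
(u₁, v₁) = (-1, -3) − 0.01·(0, -16) = (-1, -2.84)
(u₂, v₂) = (-1, -2.84) − 0.01·(-0.32, -15.04) = (-0.9968, -2.6896)
(u₃, v₃) = (-0.9968, -2.6896) − 0.01·(-0.6016, -14.144) = (-0.990784, -2.54816)
v = -2.54816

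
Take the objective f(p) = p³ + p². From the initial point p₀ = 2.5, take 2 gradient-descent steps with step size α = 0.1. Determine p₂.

f′(p) = 3p² + 2p
p₁ = 2.5 − 0.1·23.75 = 0.125
p₂ = 0.125 − 0.1·0.296875 = 0.0953125

0.0953125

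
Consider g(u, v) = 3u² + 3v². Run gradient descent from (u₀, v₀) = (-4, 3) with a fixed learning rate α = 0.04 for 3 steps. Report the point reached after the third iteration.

(-1.755904, 1.316928)

∇g = (6u, 6v)
(u₁, v₁) = (-4, 3) − 0.04·(-24, 18) = (-3.04, 2.28)
(u₂, v₂) = (-3.04, 2.28) − 0.04·(-18.24, 13.68) = (-2.3104, 1.7328)
(u₃, v₃) = (-2.3104, 1.7328) − 0.04·(-13.8624, 10.3968) = (-1.755904, 1.316928)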